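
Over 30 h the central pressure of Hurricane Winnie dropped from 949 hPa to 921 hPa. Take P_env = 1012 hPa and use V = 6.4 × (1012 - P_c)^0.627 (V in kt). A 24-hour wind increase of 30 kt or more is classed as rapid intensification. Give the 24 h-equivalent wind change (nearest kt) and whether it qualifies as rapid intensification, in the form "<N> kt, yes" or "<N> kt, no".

V₁: ΔP = 63, V ≈ 6.4 × 63^0.627 ≈ 85.97 kt.
V₂: ΔP = 91, V ≈ 6.4 × 91^0.627 ≈ 108.27 kt.
ΔV over 30 h = 22.30 kt → 24 h equivalent = 22.30 × 24/30 ≈ 17.84 kt.
18 kt < 30 kt ⇒ not rapid intensification.

18 kt, no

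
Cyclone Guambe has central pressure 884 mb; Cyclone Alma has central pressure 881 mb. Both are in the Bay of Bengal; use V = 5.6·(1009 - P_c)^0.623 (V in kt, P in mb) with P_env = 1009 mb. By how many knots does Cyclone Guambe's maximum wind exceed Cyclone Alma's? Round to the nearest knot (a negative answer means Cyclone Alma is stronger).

Cyclone Guambe: ΔP = 125; V ≈ 5.6 × 125^0.623 ≈ 113.39 kt.
Cyclone Alma: ΔP = 128; V ≈ 5.6 × 128^0.623 ≈ 115.07 kt.
Difference ≈ 113.39 − 115.07 = -1.68 → -2 kt.

-2 kt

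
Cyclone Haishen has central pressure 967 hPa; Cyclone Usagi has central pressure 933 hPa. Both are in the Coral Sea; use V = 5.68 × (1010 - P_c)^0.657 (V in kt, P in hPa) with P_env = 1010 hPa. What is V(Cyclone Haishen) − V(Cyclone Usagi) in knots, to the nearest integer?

-31 kt

Cyclone Haishen: ΔP = 43; V ≈ 5.68 × 43^0.657 ≈ 67.23 kt.
Cyclone Usagi: ΔP = 77; V ≈ 5.68 × 77^0.657 ≈ 98.58 kt.
Difference ≈ 67.23 − 98.58 = -31.35 → -31 kt.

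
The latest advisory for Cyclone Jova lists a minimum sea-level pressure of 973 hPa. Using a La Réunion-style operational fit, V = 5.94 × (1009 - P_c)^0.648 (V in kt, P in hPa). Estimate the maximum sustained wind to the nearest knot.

ΔP = 1009 − 973 = 36 hPa.
36^0.648 ≈ 10.197.
V ≈ 5.94 × 10.197 ≈ 60.6 kt.

61 kt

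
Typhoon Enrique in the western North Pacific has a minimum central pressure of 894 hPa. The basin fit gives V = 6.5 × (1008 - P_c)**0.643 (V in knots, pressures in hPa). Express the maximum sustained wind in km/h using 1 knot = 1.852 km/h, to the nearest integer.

253 km/h

ΔP = 1008 − 894 = 114 hPa.
V ≈ 6.5 × 114^0.643 = 6.5 × 21.018 ≈ 136.617 kt.
136.617 × 1.852 ≈ 253.01 km/h → 253 km/h.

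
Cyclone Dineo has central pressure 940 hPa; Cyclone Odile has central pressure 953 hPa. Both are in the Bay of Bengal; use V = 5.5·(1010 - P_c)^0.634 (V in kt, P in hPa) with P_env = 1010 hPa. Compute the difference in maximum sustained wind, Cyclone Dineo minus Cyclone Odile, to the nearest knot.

Cyclone Dineo: ΔP = 70; V ≈ 5.5 × 70^0.634 ≈ 81.31 kt.
Cyclone Odile: ΔP = 57; V ≈ 5.5 × 57^0.634 ≈ 71.38 kt.
Difference ≈ 81.31 − 71.38 = 9.93 → 10 kt.

10 kt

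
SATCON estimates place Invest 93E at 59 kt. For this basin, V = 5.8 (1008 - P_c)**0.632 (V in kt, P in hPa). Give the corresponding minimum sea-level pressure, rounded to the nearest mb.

ΔP = (V / 5.8)^(1/0.632) = (59/5.8)^1.582.
59/5.8 = 10.172; 10.172^1.582 ≈ 39.27 mb.
P_c = 1008 − 39.27 = 968.73 ≈ 969 mb.

969 mb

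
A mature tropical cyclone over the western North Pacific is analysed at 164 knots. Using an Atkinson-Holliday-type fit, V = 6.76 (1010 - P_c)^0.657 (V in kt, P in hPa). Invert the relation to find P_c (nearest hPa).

ΔP = (V / 6.76)^(1/0.657) = (164/6.76)^1.522.
164/6.76 = 24.260; 24.260^1.522 ≈ 128.21 hPa.
P_c = 1010 − 128.21 = 881.79 ≈ 882 hPa.

882 hPa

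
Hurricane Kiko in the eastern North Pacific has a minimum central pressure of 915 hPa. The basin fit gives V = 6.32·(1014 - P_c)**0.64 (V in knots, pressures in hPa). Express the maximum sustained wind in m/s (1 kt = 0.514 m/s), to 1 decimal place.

61.5 m/s

ΔP = 1014 − 915 = 99 hPa.
V ≈ 6.32 × 99^0.64 = 6.32 × 18.932 ≈ 119.653 kt.
119.653 × 0.514 ≈ 61.50 m/s → 61.5 m/s.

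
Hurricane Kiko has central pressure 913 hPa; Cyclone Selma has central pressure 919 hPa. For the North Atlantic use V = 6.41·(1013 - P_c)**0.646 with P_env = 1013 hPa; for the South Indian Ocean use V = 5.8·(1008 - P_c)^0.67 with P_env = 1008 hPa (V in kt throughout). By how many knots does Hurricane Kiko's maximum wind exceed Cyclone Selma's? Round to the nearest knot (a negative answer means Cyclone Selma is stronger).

Hurricane Kiko: ΔP = 100; V ≈ 6.41 × 100^0.646 ≈ 125.56 kt.
Cyclone Selma: ΔP = 89; V ≈ 5.8 × 89^0.67 ≈ 117.36 kt.
Difference ≈ 125.56 − 117.36 = 8.20 → 8 kt.

8 kt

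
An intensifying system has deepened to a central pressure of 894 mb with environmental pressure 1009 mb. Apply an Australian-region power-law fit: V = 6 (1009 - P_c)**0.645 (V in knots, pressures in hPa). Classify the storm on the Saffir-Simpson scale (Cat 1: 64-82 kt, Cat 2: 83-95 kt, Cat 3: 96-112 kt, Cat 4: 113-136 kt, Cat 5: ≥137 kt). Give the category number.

4

ΔP = 1009 − 894 = 115 mb.
V ≈ 6 × 115^0.645 = 6 × 21.34 ≈ 128 kt.
128 kt falls in the Category 4 band.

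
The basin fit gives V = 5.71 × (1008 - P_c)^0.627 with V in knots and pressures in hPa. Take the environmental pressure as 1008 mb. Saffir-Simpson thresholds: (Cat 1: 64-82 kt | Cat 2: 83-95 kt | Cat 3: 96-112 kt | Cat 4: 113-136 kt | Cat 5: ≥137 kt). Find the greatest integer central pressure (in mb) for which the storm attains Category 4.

Category 4 begins at V = 113 kt.
Required ΔP = (113/5.71)^(1/0.627) = 19.790^1.595 ≈ 116.87 mb.
P_c ≤ 1008 − 116.87 = 891.13, so the highest integer P_c is 891 mb.

891 mb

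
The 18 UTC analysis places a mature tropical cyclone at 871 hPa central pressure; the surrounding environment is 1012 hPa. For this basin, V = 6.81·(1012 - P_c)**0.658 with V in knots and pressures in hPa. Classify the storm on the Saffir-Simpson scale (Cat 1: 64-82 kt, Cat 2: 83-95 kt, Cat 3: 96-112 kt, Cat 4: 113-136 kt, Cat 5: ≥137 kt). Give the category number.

5

ΔP = 1012 − 871 = 141 hPa.
V ≈ 6.81 × 141^0.658 = 6.81 × 25.95 ≈ 177 kt.
177 kt falls in the Category 5 band.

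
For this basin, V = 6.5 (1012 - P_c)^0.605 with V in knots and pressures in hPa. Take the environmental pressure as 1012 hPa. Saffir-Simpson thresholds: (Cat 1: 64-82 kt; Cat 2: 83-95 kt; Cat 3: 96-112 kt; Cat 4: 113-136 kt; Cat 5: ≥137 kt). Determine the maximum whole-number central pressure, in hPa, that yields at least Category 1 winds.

Category 1 begins at V = 64 kt.
Required ΔP = (64/6.5)^(1/0.605) = 9.846^1.653 ≈ 43.83 hPa.
P_c ≤ 1012 − 43.83 = 968.17, so the highest integer P_c is 968 hPa.

968 hPa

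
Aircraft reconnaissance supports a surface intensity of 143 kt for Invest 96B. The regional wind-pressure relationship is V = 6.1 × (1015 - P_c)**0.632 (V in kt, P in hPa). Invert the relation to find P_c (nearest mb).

ΔP = (V / 6.1)^(1/0.632) = (143/6.1)^1.582.
143/6.1 = 23.443; 23.443^1.582 ≈ 147.14 mb.
P_c = 1015 − 147.14 = 867.86 ≈ 868 mb.

868 mb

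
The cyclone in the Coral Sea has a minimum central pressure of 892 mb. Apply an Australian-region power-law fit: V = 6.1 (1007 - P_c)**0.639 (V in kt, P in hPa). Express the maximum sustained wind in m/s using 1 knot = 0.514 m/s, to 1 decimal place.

65.0 m/s

ΔP = 1007 − 892 = 115 mb.
V ≈ 6.1 × 115^0.639 = 6.1 × 20.739 ≈ 126.507 kt.
126.507 × 0.514 ≈ 65.02 m/s → 65.0 m/s.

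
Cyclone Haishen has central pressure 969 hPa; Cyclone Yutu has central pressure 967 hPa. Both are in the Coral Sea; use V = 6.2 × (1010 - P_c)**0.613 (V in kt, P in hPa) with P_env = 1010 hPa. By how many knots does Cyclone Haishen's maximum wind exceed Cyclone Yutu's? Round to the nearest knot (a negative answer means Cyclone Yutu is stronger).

-2 kt

Cyclone Haishen: ΔP = 41; V ≈ 6.2 × 41^0.613 ≈ 60.40 kt.
Cyclone Yutu: ΔP = 43; V ≈ 6.2 × 43^0.613 ≈ 62.19 kt.
Difference ≈ 60.40 − 62.19 = -1.79 → -2 kt.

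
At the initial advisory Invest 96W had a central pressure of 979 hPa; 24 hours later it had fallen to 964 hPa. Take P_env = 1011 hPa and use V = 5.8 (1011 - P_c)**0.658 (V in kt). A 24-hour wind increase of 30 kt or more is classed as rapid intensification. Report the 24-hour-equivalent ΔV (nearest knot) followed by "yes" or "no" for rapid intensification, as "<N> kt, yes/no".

V₁: ΔP = 32, V ≈ 5.8 × 32^0.658 ≈ 56.73 kt.
V₂: ΔP = 47, V ≈ 5.8 × 47^0.658 ≈ 73.06 kt.
ΔV over 24 h = 16.33 kt → 24 h equivalent = 16.33 × 24/24 ≈ 16.33 kt.
16 kt < 30 kt ⇒ not rapid intensification.

16 kt, no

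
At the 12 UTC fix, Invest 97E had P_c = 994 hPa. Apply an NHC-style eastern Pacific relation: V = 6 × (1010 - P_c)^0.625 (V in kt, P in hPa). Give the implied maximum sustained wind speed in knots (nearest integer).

ΔP = 1010 − 994 = 16 hPa.
16^0.625 ≈ 5.657.
V ≈ 6 × 5.657 ≈ 33.9 kt.

34 kt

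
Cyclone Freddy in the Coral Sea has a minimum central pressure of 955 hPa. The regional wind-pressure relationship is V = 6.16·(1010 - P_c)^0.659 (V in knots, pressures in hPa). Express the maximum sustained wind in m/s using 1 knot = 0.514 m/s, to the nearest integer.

ΔP = 1010 − 955 = 55 hPa.
V ≈ 6.16 × 55^0.659 = 6.16 × 14.025 ≈ 86.393 kt.
86.393 × 0.514 ≈ 44.41 m/s → 44 m/s.

44 m/s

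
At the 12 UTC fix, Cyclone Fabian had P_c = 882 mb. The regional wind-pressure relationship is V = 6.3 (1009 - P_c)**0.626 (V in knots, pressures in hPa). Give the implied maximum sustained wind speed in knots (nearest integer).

131 kt

ΔP = 1009 − 882 = 127 mb.
127^0.626 ≈ 20.748.
V ≈ 6.3 × 20.748 ≈ 130.7 kt.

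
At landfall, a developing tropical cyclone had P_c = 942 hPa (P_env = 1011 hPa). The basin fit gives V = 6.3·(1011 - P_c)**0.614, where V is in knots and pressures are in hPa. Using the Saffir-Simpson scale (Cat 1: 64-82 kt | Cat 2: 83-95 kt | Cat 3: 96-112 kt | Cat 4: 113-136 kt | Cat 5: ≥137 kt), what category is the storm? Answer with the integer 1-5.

ΔP = 1011 − 942 = 69 hPa.
V ≈ 6.3 × 69^0.614 = 6.3 × 13.46 ≈ 85 kt.
85 kt falls in the Category 2 band.

2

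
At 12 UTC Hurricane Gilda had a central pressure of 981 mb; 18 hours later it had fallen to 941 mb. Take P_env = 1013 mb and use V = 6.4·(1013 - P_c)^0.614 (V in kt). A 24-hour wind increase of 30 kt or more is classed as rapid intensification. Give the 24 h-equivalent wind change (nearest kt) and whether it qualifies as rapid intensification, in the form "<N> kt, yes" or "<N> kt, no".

46 kt, yes

V₁: ΔP = 32, V ≈ 6.4 × 32^0.614 ≈ 53.75 kt.
V₂: ΔP = 72, V ≈ 6.4 × 72^0.614 ≈ 88.43 kt.
ΔV over 18 h = 34.68 kt → 24 h equivalent = 34.68 × 24/18 ≈ 46.24 kt.
46 kt ≥ 30 kt ⇒ rapid intensification.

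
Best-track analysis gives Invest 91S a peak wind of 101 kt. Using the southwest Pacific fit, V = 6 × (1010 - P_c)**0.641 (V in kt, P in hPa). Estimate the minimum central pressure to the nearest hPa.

ΔP = (V / 6)^(1/0.641) = (101/6)^1.560.
101/6 = 16.833; 16.833^1.560 ≈ 81.83 hPa.
P_c = 1010 − 81.83 = 928.17 ≈ 928 hPa.

928 hPa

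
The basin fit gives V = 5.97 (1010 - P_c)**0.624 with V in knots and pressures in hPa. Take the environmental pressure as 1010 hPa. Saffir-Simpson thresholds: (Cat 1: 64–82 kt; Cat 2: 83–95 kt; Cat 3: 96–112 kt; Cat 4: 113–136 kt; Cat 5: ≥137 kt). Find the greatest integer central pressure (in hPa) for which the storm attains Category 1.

Category 1 begins at V = 64 kt.
Required ΔP = (64/5.97)^(1/0.624) = 10.720^1.603 ≈ 44.77 hPa.
P_c ≤ 1010 − 44.77 = 965.23, so the highest integer P_c is 965 hPa.

965 hPa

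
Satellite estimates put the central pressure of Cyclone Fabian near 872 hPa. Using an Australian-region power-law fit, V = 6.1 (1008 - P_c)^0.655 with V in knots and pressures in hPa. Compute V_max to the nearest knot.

152 kt

ΔP = 1008 − 872 = 136 hPa.
136^0.655 ≈ 24.973.
V ≈ 6.1 × 24.973 ≈ 152.3 kt.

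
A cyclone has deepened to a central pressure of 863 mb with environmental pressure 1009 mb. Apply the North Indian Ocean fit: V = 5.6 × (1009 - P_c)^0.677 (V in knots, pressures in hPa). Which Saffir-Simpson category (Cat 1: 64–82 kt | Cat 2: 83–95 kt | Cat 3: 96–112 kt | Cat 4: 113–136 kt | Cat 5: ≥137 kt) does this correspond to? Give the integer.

5

ΔP = 1009 − 863 = 146 mb.
V ≈ 5.6 × 146^0.677 = 5.6 × 29.19 ≈ 163 kt.
163 kt falls in the Category 5 band.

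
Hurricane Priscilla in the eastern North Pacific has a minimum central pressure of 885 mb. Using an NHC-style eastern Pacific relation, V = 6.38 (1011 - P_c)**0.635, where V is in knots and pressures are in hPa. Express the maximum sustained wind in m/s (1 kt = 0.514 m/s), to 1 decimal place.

ΔP = 1011 − 885 = 126 mb.
V ≈ 6.38 × 126^0.635 = 6.38 × 21.564 ≈ 137.580 kt.
137.580 × 0.514 ≈ 70.72 m/s → 70.7 m/s.

70.7 m/s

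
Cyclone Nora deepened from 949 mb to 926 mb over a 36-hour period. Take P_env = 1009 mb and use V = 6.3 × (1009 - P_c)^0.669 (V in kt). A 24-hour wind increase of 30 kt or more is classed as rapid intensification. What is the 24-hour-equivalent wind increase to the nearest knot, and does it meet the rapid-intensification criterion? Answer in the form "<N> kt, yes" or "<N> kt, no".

16 kt, no

V₁: ΔP = 60, V ≈ 6.3 × 60^0.669 ≈ 97.48 kt.
V₂: ΔP = 83, V ≈ 6.3 × 83^0.669 ≈ 121.12 kt.
ΔV over 36 h = 23.64 kt → 24 h equivalent = 23.64 × 24/36 ≈ 15.76 kt.
16 kt < 30 kt ⇒ not rapid intensification.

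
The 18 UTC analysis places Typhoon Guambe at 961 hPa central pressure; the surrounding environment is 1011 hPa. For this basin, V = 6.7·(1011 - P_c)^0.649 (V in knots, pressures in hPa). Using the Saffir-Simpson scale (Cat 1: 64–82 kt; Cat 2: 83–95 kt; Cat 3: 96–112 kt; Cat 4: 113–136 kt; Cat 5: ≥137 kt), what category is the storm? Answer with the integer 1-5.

2

ΔP = 1011 − 961 = 50 hPa.
V ≈ 6.7 × 50^0.649 = 6.7 × 12.67 ≈ 85 kt.
85 kt falls in the Category 2 band.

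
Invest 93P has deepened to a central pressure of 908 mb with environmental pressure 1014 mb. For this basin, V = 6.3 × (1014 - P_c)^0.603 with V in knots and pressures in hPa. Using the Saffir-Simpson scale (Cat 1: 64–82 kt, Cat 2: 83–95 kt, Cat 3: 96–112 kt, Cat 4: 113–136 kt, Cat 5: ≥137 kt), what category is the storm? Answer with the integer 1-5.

ΔP = 1014 − 908 = 106 mb.
V ≈ 6.3 × 106^0.603 = 6.3 × 16.64 ≈ 105 kt.
105 kt falls in the Category 3 band.

3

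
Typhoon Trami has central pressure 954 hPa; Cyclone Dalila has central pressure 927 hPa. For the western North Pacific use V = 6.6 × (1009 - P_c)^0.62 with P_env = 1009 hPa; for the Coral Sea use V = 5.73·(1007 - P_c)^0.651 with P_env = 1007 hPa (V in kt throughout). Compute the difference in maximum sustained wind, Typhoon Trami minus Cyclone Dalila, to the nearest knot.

-20 kt

Typhoon Trami: ΔP = 55; V ≈ 6.6 × 55^0.62 ≈ 79.17 kt.
Cyclone Dalila: ΔP = 80; V ≈ 5.73 × 80^0.651 ≈ 99.33 kt.
Difference ≈ 79.17 − 99.33 = -20.16 → -20 kt.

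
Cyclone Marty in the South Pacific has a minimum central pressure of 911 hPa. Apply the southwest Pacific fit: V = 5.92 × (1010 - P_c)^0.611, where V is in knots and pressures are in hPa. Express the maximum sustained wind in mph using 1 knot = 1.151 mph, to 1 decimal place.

ΔP = 1010 − 911 = 99 hPa.
V ≈ 5.92 × 99^0.611 = 5.92 × 16.570 ≈ 98.097 kt.
98.097 × 1.151 ≈ 112.91 mph → 112.9 mph.

112.9 mph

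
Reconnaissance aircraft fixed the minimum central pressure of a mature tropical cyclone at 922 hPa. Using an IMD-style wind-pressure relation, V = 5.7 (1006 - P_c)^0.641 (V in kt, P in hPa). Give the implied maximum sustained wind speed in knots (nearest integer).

ΔP = 1006 − 922 = 84 hPa.
84^0.641 ≈ 17.118.
V ≈ 5.7 × 17.118 ≈ 97.6 kt.

98 kt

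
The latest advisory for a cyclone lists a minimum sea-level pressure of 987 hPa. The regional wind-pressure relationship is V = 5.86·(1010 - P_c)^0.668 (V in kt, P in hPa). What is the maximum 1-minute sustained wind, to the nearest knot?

48 kt

ΔP = 1010 − 987 = 23 hPa.
23^0.668 ≈ 8.121.
V ≈ 5.86 × 8.121 ≈ 47.6 kt.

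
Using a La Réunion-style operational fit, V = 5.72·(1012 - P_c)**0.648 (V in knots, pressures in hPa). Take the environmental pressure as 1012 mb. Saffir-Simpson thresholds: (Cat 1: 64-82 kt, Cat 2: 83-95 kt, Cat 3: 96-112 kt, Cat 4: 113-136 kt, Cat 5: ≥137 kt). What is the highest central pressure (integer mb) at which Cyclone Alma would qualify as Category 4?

912 mb

Category 4 begins at V = 113 kt.
Required ΔP = (113/5.72)^(1/0.648) = 19.755^1.543 ≈ 99.89 mb.
P_c ≤ 1012 − 99.89 = 912.11, so the highest integer P_c is 912 mb.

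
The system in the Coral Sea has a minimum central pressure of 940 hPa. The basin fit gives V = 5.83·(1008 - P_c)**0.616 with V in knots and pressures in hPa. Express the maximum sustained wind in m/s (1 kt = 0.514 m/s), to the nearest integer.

40 m/s

ΔP = 1008 − 940 = 68 hPa.
V ≈ 5.83 × 68^0.616 = 5.83 × 13.453 ≈ 78.432 kt.
78.432 × 0.514 ≈ 40.31 m/s → 40 m/s.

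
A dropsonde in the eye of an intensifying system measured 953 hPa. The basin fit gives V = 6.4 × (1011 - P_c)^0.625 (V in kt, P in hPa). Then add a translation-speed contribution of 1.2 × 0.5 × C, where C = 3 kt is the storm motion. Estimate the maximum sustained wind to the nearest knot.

83 kt

ΔP = 1011 − 953 = 58 hPa.
58^0.625 ≈ 12.652.
V ≈ 6.4 × 12.652 ≈ 81.0 kt.
Translation term: 1.2 × 0.5 × 3 = 1.8 kt.
Corrected V ≈ 82.8 kt → 83 kt.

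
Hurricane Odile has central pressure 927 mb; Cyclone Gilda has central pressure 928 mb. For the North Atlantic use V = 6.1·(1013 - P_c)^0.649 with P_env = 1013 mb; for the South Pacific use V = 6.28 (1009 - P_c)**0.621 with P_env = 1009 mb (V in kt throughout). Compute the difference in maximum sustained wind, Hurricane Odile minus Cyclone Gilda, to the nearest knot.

Hurricane Odile: ΔP = 86; V ≈ 6.1 × 86^0.649 ≈ 109.85 kt.
Cyclone Gilda: ΔP = 81; V ≈ 6.28 × 81^0.621 ≈ 96.19 kt.
Difference ≈ 109.85 − 96.19 = 13.66 → 14 kt.

14 kt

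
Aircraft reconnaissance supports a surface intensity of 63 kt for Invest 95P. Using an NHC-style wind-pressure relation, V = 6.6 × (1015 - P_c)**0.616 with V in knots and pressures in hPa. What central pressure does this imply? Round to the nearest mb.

976 mb

ΔP = (V / 6.6)^(1/0.616) = (63/6.6)^1.623.
63/6.6 = 9.545; 9.545^1.623 ≈ 38.96 mb.
P_c = 1015 − 38.96 = 976.04 ≈ 976 mb.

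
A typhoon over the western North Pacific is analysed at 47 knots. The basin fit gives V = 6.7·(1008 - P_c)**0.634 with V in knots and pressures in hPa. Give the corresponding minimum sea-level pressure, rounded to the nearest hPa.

986 hPa

ΔP = (V / 6.7)^(1/0.634) = (47/6.7)^1.577.
47/6.7 = 7.015; 7.015^1.577 ≈ 21.60 hPa.
P_c = 1008 − 21.60 = 986.40 ≈ 986 hPa.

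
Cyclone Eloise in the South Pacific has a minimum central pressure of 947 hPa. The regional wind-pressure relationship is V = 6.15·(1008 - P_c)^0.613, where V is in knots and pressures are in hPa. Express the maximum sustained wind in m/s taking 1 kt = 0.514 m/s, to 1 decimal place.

ΔP = 1008 − 947 = 61 hPa.
V ≈ 6.15 × 61^0.613 = 6.15 × 12.428 ≈ 76.433 kt.
76.433 × 0.514 ≈ 39.29 m/s → 39.3 m/s.

39.3 m/s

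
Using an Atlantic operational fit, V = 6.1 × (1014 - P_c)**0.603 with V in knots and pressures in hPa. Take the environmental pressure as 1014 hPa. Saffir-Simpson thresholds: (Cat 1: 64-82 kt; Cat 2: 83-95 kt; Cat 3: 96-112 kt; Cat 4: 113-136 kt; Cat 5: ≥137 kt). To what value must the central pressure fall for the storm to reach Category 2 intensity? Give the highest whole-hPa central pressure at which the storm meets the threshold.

938 hPa

Category 2 begins at V = 83 kt.
Required ΔP = (83/6.1)^(1/0.603) = 13.607^1.658 ≈ 75.89 hPa.
P_c ≤ 1014 − 75.89 = 938.11, so the highest integer P_c is 938 hPa.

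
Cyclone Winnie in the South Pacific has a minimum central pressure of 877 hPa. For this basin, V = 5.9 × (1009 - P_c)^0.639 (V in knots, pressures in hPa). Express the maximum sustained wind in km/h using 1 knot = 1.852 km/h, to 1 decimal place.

ΔP = 1009 − 877 = 132 hPa.
V ≈ 5.9 × 132^0.639 = 5.9 × 22.649 ≈ 133.628 kt.
133.628 × 1.852 ≈ 247.48 km/h → 247.5 km/h.

247.5 km/h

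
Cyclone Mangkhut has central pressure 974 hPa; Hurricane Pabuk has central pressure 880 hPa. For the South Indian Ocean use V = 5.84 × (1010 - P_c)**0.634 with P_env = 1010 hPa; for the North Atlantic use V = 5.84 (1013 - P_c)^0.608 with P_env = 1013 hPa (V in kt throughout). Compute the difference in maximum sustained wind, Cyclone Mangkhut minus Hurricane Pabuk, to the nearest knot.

Cyclone Mangkhut: ΔP = 36; V ≈ 5.84 × 36^0.634 ≈ 56.64 kt.
Hurricane Pabuk: ΔP = 133; V ≈ 5.84 × 133^0.608 ≈ 114.21 kt.
Difference ≈ 56.64 − 114.21 = -57.57 → -58 kt.

-58 kt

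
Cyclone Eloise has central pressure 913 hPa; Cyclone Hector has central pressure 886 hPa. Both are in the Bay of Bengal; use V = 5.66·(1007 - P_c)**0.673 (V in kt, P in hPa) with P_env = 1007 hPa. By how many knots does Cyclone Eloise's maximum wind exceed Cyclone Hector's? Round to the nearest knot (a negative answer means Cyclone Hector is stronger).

-22 kt

Cyclone Eloise: ΔP = 94; V ≈ 5.66 × 94^0.673 ≈ 120.43 kt.
Cyclone Hector: ΔP = 121; V ≈ 5.66 × 121^0.673 ≈ 142.74 kt.
Difference ≈ 120.43 − 142.74 = -22.31 → -22 kt.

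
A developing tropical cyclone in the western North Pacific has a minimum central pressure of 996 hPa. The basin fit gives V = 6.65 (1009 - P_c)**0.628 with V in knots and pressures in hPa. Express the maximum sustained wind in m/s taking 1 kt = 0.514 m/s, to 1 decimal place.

ΔP = 1009 − 996 = 13 hPa.
V ≈ 6.65 × 13^0.628 = 6.65 × 5.007 ≈ 33.295 kt.
33.295 × 0.514 ≈ 17.11 m/s → 17.1 m/s.

17.1 m/s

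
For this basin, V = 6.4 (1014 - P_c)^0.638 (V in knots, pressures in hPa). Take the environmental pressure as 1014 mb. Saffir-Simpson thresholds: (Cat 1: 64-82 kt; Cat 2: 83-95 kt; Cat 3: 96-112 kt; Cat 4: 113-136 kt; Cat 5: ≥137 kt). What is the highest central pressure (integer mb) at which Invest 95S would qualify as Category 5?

Category 5 begins at V = 137 kt.
Required ΔP = (137/6.4)^(1/0.638) = 21.406^1.567 ≈ 121.76 mb.
P_c ≤ 1014 − 121.76 = 892.24, so the highest integer P_c is 892 mb.

892 mb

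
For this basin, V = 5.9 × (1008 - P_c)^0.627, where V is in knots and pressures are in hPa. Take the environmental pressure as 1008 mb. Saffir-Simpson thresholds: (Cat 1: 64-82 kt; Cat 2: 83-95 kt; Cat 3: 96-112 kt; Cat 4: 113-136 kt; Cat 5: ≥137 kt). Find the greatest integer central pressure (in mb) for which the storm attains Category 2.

Category 2 begins at V = 83 kt.
Required ΔP = (83/5.9)^(1/0.627) = 14.068^1.595 ≈ 67.81 mb.
P_c ≤ 1008 − 67.81 = 940.19, so the highest integer P_c is 940 mb.

940 mb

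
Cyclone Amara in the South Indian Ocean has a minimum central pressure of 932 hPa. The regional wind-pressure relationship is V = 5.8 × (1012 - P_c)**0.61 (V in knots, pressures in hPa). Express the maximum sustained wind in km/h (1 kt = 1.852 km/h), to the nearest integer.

156 km/h

ΔP = 1012 − 932 = 80 hPa.
V ≈ 5.8 × 80^0.61 = 5.8 × 14.484 ≈ 84.006 kt.
84.006 × 1.852 ≈ 155.58 km/h → 156 km/h.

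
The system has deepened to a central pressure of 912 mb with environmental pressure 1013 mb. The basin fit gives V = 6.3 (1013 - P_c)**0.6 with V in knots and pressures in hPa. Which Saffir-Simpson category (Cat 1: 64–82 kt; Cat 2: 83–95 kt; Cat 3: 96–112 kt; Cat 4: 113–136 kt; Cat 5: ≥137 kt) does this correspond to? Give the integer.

3

ΔP = 1013 − 912 = 101 mb.
V ≈ 6.3 × 101^0.6 = 6.3 × 15.94 ≈ 100 kt.
100 kt falls in the Category 3 band.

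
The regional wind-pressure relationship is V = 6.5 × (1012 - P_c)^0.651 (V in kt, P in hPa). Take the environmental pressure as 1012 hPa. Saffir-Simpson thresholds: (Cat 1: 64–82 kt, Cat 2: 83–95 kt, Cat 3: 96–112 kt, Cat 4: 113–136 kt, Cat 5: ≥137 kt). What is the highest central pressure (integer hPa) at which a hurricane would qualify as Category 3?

Category 3 begins at V = 96 kt.
Required ΔP = (96/6.5)^(1/0.651) = 14.769^1.536 ≈ 62.55 hPa.
P_c ≤ 1012 − 62.55 = 949.45, so the highest integer P_c is 949 hPa.

949 hPa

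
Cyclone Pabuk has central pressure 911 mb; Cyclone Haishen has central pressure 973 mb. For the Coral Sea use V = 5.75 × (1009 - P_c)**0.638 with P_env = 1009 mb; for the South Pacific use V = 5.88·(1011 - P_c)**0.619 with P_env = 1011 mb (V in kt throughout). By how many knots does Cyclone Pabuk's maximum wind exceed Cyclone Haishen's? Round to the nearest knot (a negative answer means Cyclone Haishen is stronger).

51 kt

Cyclone Pabuk: ΔP = 98; V ≈ 5.75 × 98^0.638 ≈ 107.17 kt.
Cyclone Haishen: ΔP = 38; V ≈ 5.88 × 38^0.619 ≈ 55.88 kt.
Difference ≈ 107.17 − 55.88 = 51.29 → 51 kt.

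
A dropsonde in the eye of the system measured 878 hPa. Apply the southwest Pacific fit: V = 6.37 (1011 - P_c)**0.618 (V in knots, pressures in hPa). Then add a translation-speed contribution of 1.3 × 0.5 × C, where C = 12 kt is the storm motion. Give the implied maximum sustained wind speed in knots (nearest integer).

ΔP = 1011 − 878 = 133 hPa.
133^0.618 ≈ 20.537.
V ≈ 6.37 × 20.537 ≈ 130.8 kt.
Translation term: 1.3 × 0.5 × 12 = 7.8 kt.
Corrected V ≈ 138.6 kt → 139 kt.

139 kt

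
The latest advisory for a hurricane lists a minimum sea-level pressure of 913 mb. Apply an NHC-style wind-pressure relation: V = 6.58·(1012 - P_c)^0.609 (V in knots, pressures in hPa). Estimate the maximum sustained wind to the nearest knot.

ΔP = 1012 − 913 = 99 mb.
99^0.609 ≈ 16.419.
V ≈ 6.58 × 16.419 ≈ 108.0 kt.

108 kt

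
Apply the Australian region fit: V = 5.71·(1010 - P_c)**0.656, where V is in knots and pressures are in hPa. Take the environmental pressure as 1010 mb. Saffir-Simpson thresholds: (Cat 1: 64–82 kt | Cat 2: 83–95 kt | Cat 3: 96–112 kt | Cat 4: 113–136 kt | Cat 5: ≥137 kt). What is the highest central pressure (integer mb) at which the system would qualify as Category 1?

970 mb

Category 1 begins at V = 64 kt.
Required ΔP = (64/5.71)^(1/0.656) = 11.208^1.524 ≈ 39.80 mb.
P_c ≤ 1010 − 39.80 = 970.20, so the highest integer P_c is 970 mb.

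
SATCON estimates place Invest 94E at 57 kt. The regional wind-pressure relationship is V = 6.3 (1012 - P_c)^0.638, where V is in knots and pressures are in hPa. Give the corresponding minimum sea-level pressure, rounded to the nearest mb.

ΔP = (V / 6.3)^(1/0.638) = (57/6.3)^1.567.
57/6.3 = 9.048; 9.048^1.567 ≈ 31.57 mb.
P_c = 1012 − 31.57 = 980.43 ≈ 980 mb.

980 mb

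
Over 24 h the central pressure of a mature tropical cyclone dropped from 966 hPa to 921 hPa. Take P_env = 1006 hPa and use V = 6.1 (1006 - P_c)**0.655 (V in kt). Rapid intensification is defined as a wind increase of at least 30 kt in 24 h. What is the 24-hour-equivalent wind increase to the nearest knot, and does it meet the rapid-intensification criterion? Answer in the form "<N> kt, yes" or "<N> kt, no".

44 kt, yes

V₁: ΔP = 40, V ≈ 6.1 × 40^0.655 ≈ 68.34 kt.
V₂: ΔP = 85, V ≈ 6.1 × 85^0.655 ≈ 111.97 kt.
ΔV over 24 h = 43.63 kt → 24 h equivalent = 43.63 × 24/24 ≈ 43.63 kt.
44 kt ≥ 30 kt ⇒ rapid intensification.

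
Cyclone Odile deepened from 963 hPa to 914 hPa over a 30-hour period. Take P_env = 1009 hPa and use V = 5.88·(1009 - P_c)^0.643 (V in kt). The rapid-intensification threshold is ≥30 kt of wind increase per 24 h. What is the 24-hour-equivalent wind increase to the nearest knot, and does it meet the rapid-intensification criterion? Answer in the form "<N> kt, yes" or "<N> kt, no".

33 kt, yes

V₁: ΔP = 46, V ≈ 5.88 × 46^0.643 ≈ 68.95 kt.
V₂: ΔP = 95, V ≈ 5.88 × 95^0.643 ≈ 109.91 kt.
ΔV over 30 h = 40.96 kt → 24 h equivalent = 40.96 × 24/30 ≈ 32.77 kt.
33 kt ≥ 30 kt ⇒ rapid intensification.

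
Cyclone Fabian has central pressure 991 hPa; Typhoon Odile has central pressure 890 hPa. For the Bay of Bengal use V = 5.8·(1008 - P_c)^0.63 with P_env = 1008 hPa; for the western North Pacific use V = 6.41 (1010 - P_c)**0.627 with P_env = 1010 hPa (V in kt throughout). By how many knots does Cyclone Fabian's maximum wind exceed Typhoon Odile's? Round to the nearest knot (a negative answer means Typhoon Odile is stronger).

Cyclone Fabian: ΔP = 17; V ≈ 5.8 × 17^0.63 ≈ 34.56 kt.
Typhoon Odile: ΔP = 120; V ≈ 6.41 × 120^0.627 ≈ 128.97 kt.
Difference ≈ 34.56 − 128.97 = -94.41 → -94 kt.

-94 kt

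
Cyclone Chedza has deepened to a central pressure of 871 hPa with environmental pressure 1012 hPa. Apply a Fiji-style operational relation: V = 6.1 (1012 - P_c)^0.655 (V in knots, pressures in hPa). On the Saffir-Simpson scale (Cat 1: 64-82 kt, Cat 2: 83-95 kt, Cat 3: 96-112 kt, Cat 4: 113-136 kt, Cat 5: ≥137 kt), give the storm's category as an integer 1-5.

5

ΔP = 1012 − 871 = 141 hPa.
V ≈ 6.1 × 141^0.655 = 6.1 × 25.57 ≈ 156 kt.
156 kt falls in the Category 5 band.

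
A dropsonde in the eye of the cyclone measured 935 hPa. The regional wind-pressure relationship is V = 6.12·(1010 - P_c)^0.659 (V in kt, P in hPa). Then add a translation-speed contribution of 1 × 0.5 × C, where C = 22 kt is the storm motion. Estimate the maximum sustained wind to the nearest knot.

116 kt

ΔP = 1010 − 935 = 75 hPa.
75^0.659 ≈ 17.205.
V ≈ 6.12 × 17.205 ≈ 105.3 kt.
Translation term: 1 × 0.5 × 22 = 11 kt.
Corrected V ≈ 116.3 kt → 116 kt.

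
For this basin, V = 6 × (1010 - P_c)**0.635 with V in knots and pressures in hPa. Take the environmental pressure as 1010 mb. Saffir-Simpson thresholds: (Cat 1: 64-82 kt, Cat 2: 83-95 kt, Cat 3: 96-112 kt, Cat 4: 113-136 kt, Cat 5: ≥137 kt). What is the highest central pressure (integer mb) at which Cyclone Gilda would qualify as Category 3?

931 mb

Category 3 begins at V = 96 kt.
Required ΔP = (96/6)^(1/0.635) = 16.000^1.575 ≈ 78.75 mb.
P_c ≤ 1010 − 78.75 = 931.25, so the highest integer P_c is 931 mb.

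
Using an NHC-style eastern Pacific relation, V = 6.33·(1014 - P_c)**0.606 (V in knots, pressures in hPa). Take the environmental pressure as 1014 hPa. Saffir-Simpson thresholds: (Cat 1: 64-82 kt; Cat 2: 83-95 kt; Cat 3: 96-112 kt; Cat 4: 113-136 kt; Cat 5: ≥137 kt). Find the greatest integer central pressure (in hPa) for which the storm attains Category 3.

925 hPa

Category 3 begins at V = 96 kt.
Required ΔP = (96/6.33)^(1/0.606) = 15.166^1.650 ≈ 88.84 hPa.
P_c ≤ 1014 − 88.84 = 925.16, so the highest integer P_c is 925 hPa.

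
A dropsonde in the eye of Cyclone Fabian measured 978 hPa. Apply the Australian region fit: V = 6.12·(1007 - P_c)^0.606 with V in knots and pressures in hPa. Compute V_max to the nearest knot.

47 kt

ΔP = 1007 − 978 = 29 hPa.
29^0.606 ≈ 7.695.
V ≈ 6.12 × 7.695 ≈ 47.1 kt.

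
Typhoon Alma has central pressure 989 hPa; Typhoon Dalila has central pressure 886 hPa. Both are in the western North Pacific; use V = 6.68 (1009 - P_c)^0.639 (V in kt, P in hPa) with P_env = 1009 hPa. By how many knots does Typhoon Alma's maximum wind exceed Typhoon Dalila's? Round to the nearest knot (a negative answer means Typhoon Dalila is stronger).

-99 kt

Typhoon Alma: ΔP = 20; V ≈ 6.68 × 20^0.639 ≈ 45.30 kt.
Typhoon Dalila: ΔP = 123; V ≈ 6.68 × 123^0.639 ≈ 144.62 kt.
Difference ≈ 45.30 − 144.62 = -99.32 → -99 kt.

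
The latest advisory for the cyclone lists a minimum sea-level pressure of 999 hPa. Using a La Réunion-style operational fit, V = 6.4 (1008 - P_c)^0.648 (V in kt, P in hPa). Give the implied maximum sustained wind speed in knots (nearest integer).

ΔP = 1008 − 999 = 9 hPa.
9^0.648 ≈ 4.153.
V ≈ 6.4 × 4.153 ≈ 26.6 kt.

27 kt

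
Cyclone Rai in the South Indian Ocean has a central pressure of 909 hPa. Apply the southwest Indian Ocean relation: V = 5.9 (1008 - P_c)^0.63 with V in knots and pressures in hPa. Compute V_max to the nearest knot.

107 kt

ΔP = 1008 − 909 = 99 hPa.
99^0.63 ≈ 18.082.
V ≈ 5.9 × 18.082 ≈ 106.7 kt.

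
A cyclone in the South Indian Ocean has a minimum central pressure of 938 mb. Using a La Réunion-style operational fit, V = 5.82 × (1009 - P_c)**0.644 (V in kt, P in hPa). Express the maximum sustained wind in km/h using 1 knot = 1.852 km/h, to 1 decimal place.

ΔP = 1009 − 938 = 71 mb.
V ≈ 5.82 × 71^0.644 = 5.82 × 15.567 ≈ 90.601 kt.
90.601 × 1.852 ≈ 167.79 km/h → 167.8 km/h.

167.8 km/h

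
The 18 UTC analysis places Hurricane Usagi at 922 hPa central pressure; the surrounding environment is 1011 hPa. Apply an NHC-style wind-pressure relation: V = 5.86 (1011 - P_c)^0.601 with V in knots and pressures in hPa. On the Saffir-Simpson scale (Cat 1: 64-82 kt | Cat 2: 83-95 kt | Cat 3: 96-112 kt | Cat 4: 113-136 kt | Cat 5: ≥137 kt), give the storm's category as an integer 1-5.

ΔP = 1011 − 922 = 89 hPa.
V ≈ 5.86 × 89^0.601 = 5.86 × 14.85 ≈ 87 kt.
87 kt falls in the Category 2 band.

2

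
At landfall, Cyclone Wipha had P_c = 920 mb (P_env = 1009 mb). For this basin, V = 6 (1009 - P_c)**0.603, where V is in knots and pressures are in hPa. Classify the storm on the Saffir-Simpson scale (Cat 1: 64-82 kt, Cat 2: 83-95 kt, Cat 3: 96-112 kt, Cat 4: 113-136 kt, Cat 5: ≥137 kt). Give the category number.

ΔP = 1009 − 920 = 89 mb.
V ≈ 6 × 89^0.603 = 6 × 14.98 ≈ 90 kt.
90 kt falls in the Category 2 band.

2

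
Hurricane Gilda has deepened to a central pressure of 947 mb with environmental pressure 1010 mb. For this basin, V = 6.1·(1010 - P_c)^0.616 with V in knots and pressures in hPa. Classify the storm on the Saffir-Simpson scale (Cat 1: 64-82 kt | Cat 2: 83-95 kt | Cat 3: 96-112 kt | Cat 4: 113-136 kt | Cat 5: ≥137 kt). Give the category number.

1

ΔP = 1010 − 947 = 63 mb.
V ≈ 6.1 × 63^0.616 = 6.1 × 12.83 ≈ 78 kt.
78 kt falls in the Category 1 band.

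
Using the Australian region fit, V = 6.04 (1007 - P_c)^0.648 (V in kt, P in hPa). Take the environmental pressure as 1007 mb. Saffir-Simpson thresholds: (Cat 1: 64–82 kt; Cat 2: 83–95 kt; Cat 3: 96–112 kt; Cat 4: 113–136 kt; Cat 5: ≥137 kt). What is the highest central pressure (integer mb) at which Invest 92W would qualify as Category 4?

Category 4 begins at V = 113 kt.
Required ΔP = (113/6.04)^(1/0.648) = 18.709^1.543 ≈ 91.84 mb.
P_c ≤ 1007 − 91.84 = 915.16, so the highest integer P_c is 915 mb.

915 mb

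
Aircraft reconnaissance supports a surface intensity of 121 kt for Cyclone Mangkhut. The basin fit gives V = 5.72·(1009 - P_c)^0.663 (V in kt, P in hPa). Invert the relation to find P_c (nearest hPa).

ΔP = (V / 5.72)^(1/0.663) = (121/5.72)^1.508.
121/5.72 = 21.154; 21.154^1.508 ≈ 99.79 hPa.
P_c = 1009 − 99.79 = 909.21 ≈ 909 hPa.

909 hPa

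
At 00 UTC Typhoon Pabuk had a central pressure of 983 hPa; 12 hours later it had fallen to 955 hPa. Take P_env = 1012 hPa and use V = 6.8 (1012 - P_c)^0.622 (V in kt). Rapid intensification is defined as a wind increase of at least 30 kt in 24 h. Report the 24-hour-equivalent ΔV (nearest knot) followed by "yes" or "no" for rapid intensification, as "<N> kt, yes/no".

58 kt, yes

V₁: ΔP = 29, V ≈ 6.8 × 29^0.622 ≈ 55.22 kt.
V₂: ΔP = 57, V ≈ 6.8 × 57^0.622 ≈ 84.07 kt.
ΔV over 12 h = 28.85 kt → 24 h equivalent = 28.85 × 24/12 ≈ 57.70 kt.
58 kt ≥ 30 kt ⇒ rapid intensification.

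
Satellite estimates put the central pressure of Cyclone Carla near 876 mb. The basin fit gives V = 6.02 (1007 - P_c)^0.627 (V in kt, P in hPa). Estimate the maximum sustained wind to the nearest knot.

128 kt

ΔP = 1007 − 876 = 131 mb.
131^0.627 ≈ 21.258.
V ≈ 6.02 × 21.258 ≈ 128.0 kt.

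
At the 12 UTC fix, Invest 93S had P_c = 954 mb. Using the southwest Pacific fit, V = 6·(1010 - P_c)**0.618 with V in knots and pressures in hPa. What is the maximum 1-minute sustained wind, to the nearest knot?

ΔP = 1010 − 954 = 56 mb.
56^0.618 ≈ 12.033.
V ≈ 6 × 12.033 ≈ 72.2 kt.

72 kt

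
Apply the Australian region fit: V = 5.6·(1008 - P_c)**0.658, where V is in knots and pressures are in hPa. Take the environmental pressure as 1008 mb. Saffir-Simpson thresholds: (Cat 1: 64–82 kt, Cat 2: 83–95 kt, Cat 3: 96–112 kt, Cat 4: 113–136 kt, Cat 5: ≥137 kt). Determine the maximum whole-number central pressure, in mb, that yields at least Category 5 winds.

879 mb

Category 5 begins at V = 137 kt.
Required ΔP = (137/5.6)^(1/0.658) = 24.464^1.520 ≈ 128.89 mb.
P_c ≤ 1008 − 128.89 = 879.11, so the highest integer P_c is 879 mb.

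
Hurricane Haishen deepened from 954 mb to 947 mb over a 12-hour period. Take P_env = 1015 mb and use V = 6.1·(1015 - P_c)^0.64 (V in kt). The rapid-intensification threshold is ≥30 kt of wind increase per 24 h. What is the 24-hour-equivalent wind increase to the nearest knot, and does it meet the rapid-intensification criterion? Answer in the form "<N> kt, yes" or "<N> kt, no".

V₁: ΔP = 61, V ≈ 6.1 × 61^0.64 ≈ 84.71 kt.
V₂: ΔP = 68, V ≈ 6.1 × 68^0.64 ≈ 90.81 kt.
ΔV over 12 h = 6.10 kt → 24 h equivalent = 6.10 × 24/12 ≈ 12.20 kt.
12 kt < 30 kt ⇒ not rapid intensification.

12 kt, no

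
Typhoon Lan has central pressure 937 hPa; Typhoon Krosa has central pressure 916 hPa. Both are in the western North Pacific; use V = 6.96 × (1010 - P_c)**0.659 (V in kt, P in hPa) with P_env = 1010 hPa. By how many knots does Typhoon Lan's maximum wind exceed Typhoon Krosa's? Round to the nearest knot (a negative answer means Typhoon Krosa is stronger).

-21 kt

Typhoon Lan: ΔP = 73; V ≈ 6.96 × 73^0.659 ≈ 117.64 kt.
Typhoon Krosa: ΔP = 94; V ≈ 6.96 × 94^0.659 ≈ 138.96 kt.
Difference ≈ 117.64 − 138.96 = -21.32 → -21 kt.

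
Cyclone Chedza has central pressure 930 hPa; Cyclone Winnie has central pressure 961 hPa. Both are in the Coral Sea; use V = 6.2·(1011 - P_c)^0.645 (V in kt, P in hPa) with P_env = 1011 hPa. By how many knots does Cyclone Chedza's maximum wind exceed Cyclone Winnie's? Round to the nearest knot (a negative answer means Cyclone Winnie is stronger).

28 kt

Cyclone Chedza: ΔP = 81; V ≈ 6.2 × 81^0.645 ≈ 105.53 kt.
Cyclone Winnie: ΔP = 50; V ≈ 6.2 × 50^0.645 ≈ 77.31 kt.
Difference ≈ 105.53 − 77.31 = 28.22 → 28 kt.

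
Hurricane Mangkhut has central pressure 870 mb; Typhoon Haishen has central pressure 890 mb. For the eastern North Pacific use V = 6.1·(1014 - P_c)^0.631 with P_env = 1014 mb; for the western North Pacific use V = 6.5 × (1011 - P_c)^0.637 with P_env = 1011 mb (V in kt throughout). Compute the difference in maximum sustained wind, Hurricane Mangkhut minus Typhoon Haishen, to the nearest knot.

2 kt

Hurricane Mangkhut: ΔP = 144; V ≈ 6.1 × 144^0.631 ≈ 140.36 kt.
Typhoon Haishen: ΔP = 121; V ≈ 6.5 × 121^0.637 ≈ 137.93 kt.
Difference ≈ 140.36 − 137.93 = 2.43 → 2 kt.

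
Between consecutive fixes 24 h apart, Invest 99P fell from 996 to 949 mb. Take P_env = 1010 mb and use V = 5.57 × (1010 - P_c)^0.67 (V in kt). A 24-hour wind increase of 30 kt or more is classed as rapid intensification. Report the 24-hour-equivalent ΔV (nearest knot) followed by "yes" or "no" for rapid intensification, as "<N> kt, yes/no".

55 kt, yes

V₁: ΔP = 14, V ≈ 5.57 × 14^0.67 ≈ 32.64 kt.
V₂: ΔP = 61, V ≈ 5.57 × 61^0.67 ≈ 87.50 kt.
ΔV over 24 h = 54.86 kt → 24 h equivalent = 54.86 × 24/24 ≈ 54.86 kt.
55 kt ≥ 30 kt ⇒ rapid intensification.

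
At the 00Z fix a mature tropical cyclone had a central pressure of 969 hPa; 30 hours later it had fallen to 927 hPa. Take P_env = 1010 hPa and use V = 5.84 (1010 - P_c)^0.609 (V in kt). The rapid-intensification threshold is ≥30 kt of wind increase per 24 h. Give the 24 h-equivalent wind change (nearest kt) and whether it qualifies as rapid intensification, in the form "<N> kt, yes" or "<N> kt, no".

24 kt, no

V₁: ΔP = 41, V ≈ 5.84 × 41^0.609 ≈ 56.05 kt.
V₂: ΔP = 83, V ≈ 5.84 × 83^0.609 ≈ 86.13 kt.
ΔV over 30 h = 30.08 kt → 24 h equivalent = 30.08 × 24/30 ≈ 24.06 kt.
24 kt < 30 kt ⇒ not rapid intensification.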